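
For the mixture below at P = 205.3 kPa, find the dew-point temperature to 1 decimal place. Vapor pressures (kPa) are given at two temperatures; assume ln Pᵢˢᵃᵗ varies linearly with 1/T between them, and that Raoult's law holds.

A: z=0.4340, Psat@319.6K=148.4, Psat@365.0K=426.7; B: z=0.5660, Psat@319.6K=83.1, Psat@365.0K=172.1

T = 357.2 K

Dew-point temperature: Σzᵢ·P/Pᵢˢᵃᵗ(T) = 1. Interpolate ln Pᵢˢᵃᵗ = aᵢ + bᵢ/T.
  T = 319.6 K: ΣzᵢP/Pᵢˢᵃᵗ = 1.9987
  T = 365.0 K: ΣzᵢP/Pᵢˢᵃᵗ = 0.8840
  T = 342.3 K: ΣzᵢP/Pᵢˢᵃᵗ = 1.2904
  T = 353.6 K: ΣzᵢP/Pᵢˢᵃᵗ = 1.0619
  T = 359.3 K: ΣzᵢP/Pᵢˢᵃᵗ = 0.9673
  T = 356.5 K: ΣzᵢP/Pᵢˢᵃᵗ = 1.0123
  T = 357.9 K: ΣzᵢP/Pᵢˢᵃᵗ = 0.9894
  T = 357.2 K: ΣzᵢP/Pᵢˢᵃᵗ = 1.0008
Interpolating between 357.2 K and 357.9 K gives T ≈ 357.2 K.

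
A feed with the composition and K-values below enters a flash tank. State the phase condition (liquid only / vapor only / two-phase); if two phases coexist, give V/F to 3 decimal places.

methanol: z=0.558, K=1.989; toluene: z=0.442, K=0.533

two-phase, V/F = 0.748

ΣzᵢKᵢ = 1.345; Σzᵢ/Kᵢ = 1.110.
Both exceed 1, so a two-phase solution exists.
Let ψ = V/F and solve Σ zᵢ(Kᵢ−1)/(1+ψ(Kᵢ−1)) = 0.
Binary case is linear: z₁(K₁−1)(1+ψ(K₂−1)) + z₂(K₂−1)(1+ψ(K₁−1)) = 0
⇒ ψ = [z₁(K₁−1)+z₂(K₂−1)] / [−(K₁−1)(K₂−1)] = 0.3454/0.4619 = 0.748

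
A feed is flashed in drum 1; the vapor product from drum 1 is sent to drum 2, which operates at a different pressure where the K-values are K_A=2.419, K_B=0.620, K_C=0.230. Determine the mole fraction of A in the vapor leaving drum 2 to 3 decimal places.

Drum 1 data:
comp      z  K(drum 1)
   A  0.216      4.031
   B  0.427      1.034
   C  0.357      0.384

y_A (drum 2) = 0.639

Drum 1:
Material balance + equilibrium reduce to Σ zᵢ(Kᵢ−1)/(1+ψ₁(Kᵢ−1)) = 0.
Feasibility: ΣzᵢKᵢ = 1.449, Σzᵢ/Kᵢ = 1.396 — both > 1, two phases present.
Newton iteration, ψ₁⁰ = 0.5:
  ψ₁ = 0.500: g = -0.0433, g' = -0.597 → ψ₁ = 0.428
  ψ₁ = 0.428: g = 0.0009, g' = -0.627 → ψ₁ = 0.429
Converged at ψ₁ = 0.429.
Drum-1 compositions:
  A: x = 0.094, y = 0.378
  B: x = 0.421, y = 0.435
  C: x = 0.485, y = 0.186
Drum-2 feed = drum-1 vapor: z₂ = (0.3785, 0.4352, 0.1863).
Drum 2:
Material balance + equilibrium reduce to Σ zᵢ(Kᵢ−1)/(1+ψ₂(Kᵢ−1)) = 0.
Check two-phase: ΣzᵢKᵢ = 1.228 > 1 and Σzᵢ/Kᵢ = 1.668 > 1, so g(0) = 0.228 > 0 and g(1) = -0.668 < 0.
Newton iteration, ψ₂⁰ = 0.5:
  ψ₂ = 0.500: g = -0.1233, g' = -0.649 → ψ₂ = 0.310
  ψ₂ = 0.310: g = -0.0029, g' = -0.639 → ψ₂ = 0.305
Converged at ψ₂ = 0.305.
  A: x = 0.264, y = 0.639
  B: x = 0.492, y = 0.305
  C: x = 0.244, y = 0.056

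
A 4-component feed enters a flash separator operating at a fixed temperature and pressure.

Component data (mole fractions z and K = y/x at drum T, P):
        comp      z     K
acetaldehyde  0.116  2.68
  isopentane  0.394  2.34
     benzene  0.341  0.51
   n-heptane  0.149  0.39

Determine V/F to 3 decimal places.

Newton iteration, V/F⁰ = 0.45:
  V/F = 0.450: g = 0.1007, g' = -0.622 → V/F = 0.612
  V/F = 0.612: g = 0.0025, g' = -0.601 → V/F = 0.616
Converged at V/F = 0.616.

V/F = 0.616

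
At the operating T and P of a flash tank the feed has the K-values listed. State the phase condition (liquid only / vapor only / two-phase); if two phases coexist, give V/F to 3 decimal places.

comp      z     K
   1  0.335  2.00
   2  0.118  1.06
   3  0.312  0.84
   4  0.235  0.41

two-phase, V/F = 0.436

ΣzᵢKᵢ = 1.154; Σzᵢ/Kᵢ = 1.223.
Both exceed 1, so a two-phase solution exists.
Let ψ = V/F and solve Σ zᵢ(Kᵢ−1)/(1+ψ(Kᵢ−1)) = 0.
Newton–Raphson from ψ = 0.5:
  ψ = 0.500: g = -0.0207, g' = -0.323 → ψ = 0.436
Converged at ψ = 0.436.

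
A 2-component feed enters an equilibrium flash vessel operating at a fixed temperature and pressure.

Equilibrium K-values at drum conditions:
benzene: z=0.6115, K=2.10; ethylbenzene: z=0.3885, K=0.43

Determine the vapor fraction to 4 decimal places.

ψ = 0.7196

Binary case is linear: z₁(K₁−1)(1+ψ(K₂−1)) + z₂(K₂−1)(1+ψ(K₁−1)) = 0
⇒ ψ = [z₁(K₁−1)+z₂(K₂−1)] / [−(K₁−1)(K₂−1)] = 0.45121/0.62700 = 0.7196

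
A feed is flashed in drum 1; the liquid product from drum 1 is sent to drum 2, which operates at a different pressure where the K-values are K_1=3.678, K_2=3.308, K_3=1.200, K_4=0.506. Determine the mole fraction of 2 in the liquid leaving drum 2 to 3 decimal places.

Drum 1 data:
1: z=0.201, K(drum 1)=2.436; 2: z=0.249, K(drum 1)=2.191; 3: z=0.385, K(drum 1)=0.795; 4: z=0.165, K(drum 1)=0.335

Drum 1:
Rachford–Rice: g(ψ₁) = Σ zᵢ(Kᵢ−1)/(1+ψ₁(Kᵢ−1)) = 0.
Check two-phase: ΣzᵢKᵢ = 1.397 > 1 and Σzᵢ/Kᵢ = 1.173 > 1, so g(0) = 0.397 > 0 and g(1) = -0.173 < 0.
Newton iteration, ψ₁⁰ = 0.5:
  ψ₁ = 0.500: g = 0.1016, g' = -0.463 → ψ₁ = 0.719
  ψ₁ = 0.719: g = -0.0012, g' = -0.493 → ψ₁ = 0.717
Converged at ψ₁ = 0.717.
Drum-1 compositions:
  1: x = 0.099, y = 0.241
  2: x = 0.134, y = 0.294
  3: x = 0.451, y = 0.359
  4: x = 0.315, y = 0.106
Drum-2 feed = drum-1 liquid: z₂ = (0.0990, 0.1343, 0.4513, 0.3153).
Drum 2:
Newton–Raphson from ψ₂ = 0.5:
  ψ₂ = 0.500: g = 0.1325, g' = -0.435 → ψ₂ = 0.805
  ψ₂ = 0.805: g = 0.0117, g' = -0.384 → ψ₂ = 0.835
Converged at ψ₂ = 0.835.
  1: x = 0.031, y = 0.113
  2: x = 0.046, y = 0.152
  3: x = 0.387, y = 0.464
  4: x = 0.537, y = 0.272

x_2 (drum 2) = 0.046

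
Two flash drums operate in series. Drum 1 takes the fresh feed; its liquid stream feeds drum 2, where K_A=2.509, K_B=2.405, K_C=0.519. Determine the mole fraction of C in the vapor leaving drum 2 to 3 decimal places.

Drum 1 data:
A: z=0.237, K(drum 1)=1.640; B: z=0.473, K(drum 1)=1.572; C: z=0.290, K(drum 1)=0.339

y_C (drum 2) = 0.389

Drum 1:
Iterate (Newton) starting at ψ₁ = 0.49:
  ψ₁ = 0.490: g = 0.0433, g' = -0.428 → ψ₁ = 0.591
  ψ₁ = 0.591: g = -0.0024, g' = -0.479 → ψ₁ = 0.586
Converged at ψ₁ = 0.586.
Drum-1 compositions:
  A: x = 0.172, y = 0.283
  B: x = 0.354, y = 0.557
  C: x = 0.473, y = 0.160
Drum-2 feed = drum-1 liquid: z₂ = (0.1723, 0.3542, 0.4734).
Drum 2:
Iterate (Newton) starting at ψ₂ = 0.5:
  ψ₂ = 0.500: g = 0.1408, g' = -0.559 → ψ₂ = 0.752
  ψ₂ = 0.752: g = 0.0071, g' = -0.520 → ψ₂ = 0.766
Converged at ψ₂ = 0.766.
  A: x = 0.080, y = 0.201
  B: x = 0.171, y = 0.410
  C: x = 0.749, y = 0.389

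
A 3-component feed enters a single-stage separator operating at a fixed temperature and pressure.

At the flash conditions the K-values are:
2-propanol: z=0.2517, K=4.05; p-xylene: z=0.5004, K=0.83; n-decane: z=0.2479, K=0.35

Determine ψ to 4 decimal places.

Let ψ = V/F and solve Σ zᵢ(Kᵢ−1)/(1+ψ(Kᵢ−1)) = 0.
Feasibility: ΣzᵢKᵢ = 1.5215, Σzᵢ/Kᵢ = 1.3733 — both > 1, two phases present.
Newton–Raphson from ψ = 0.5:
  ψ = 0.5000: g = -0.02766, g' = -0.6144 → ψ = 0.4550
  ψ = 0.4550: g = 0.00051, g' = -0.6389 → ψ = 0.4558
Converged at ψ = 0.4558.

ψ = 0.4558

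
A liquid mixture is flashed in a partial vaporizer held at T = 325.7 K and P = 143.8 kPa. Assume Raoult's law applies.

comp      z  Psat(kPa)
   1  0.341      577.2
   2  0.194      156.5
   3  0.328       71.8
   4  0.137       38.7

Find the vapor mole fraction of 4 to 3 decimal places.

y_4 = 0.063

Raoult's law: Kᵢ = Pᵢˢᵃᵗ/P = Pᵢˢᵃᵗ/143.8.
  K_1 = 577.2/143.8 = 4.01391, K_2 = 156.5/143.8 = 1.08832, K_3 = 71.8/143.8 = 0.49930, K_4 = 38.7/143.8 = 0.26912
Material balance + equilibrium reduce to Σ zᵢ(Kᵢ−1)/(1+V/F(Kᵢ−1)) = 0.
Feasibility: ΣzᵢKᵢ = 1.781, Σzᵢ/Kᵢ = 1.429 — both > 1, two phases present.
Newton iteration, V/F⁰ = 0.5:
  V/F = 0.500: g = 0.0495, g' = -0.822 → V/F = 0.560
  V/F = 0.560: g = 0.0008, g' = -0.799 → V/F = 0.561
Converged at V/F = 0.561.
Compositions from xᵢ = zᵢ/(1+V/F(Kᵢ−1)), yᵢ = Kᵢxᵢ:
  1: x = 0.127, y = 0.509
  2: x = 0.185, y = 0.201
  3: x = 0.456, y = 0.228
  4: x = 0.232, y = 0.063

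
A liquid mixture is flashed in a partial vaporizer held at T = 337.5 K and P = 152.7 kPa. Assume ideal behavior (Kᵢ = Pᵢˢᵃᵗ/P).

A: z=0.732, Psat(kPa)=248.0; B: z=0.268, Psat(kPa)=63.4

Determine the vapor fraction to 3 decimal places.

ψ = 0.822

Raoult's law: Kᵢ = Pᵢˢᵃᵗ/P = Pᵢˢᵃᵗ/152.7.
  K_A = 248.0/152.7 = 1.62410, K_B = 63.4/152.7 = 0.41519
Rachford–Rice: g(ψ) = Σ zᵢ(Kᵢ−1)/(1+ψ(Kᵢ−1)) = 0.
Feasibility: ΣzᵢKᵢ = 1.300, Σzᵢ/Kᵢ = 1.096 — both > 1, two phases present.
Binary case is linear: z₁(K₁−1)(1+ψ(K₂−1)) + z₂(K₂−1)(1+ψ(K₁−1)) = 0
⇒ ψ = [z₁(K₁−1)+z₂(K₂−1)] / [−(K₁−1)(K₂−1)] = 0.3001/0.3650 = 0.822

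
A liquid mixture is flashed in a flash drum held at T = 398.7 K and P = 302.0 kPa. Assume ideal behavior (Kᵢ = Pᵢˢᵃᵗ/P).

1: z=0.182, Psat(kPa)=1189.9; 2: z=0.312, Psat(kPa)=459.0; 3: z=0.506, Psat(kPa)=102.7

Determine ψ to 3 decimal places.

Raoult's law: Kᵢ = Pᵢˢᵃᵗ/P = Pᵢˢᵃᵗ/302.0.
  K_1 = 1189.9/302.0 = 3.94007, K_2 = 459.0/302.0 = 1.51987, K_3 = 102.7/302.0 = 0.34007
Material balance + equilibrium reduce to Σ zᵢ(Kᵢ−1)/(1+ψ(Kᵢ−1)) = 0.
Feasibility: ΣzᵢKᵢ = 1.363, Σzᵢ/Kᵢ = 1.739 — both > 1, two phases present.
Iterate (Newton) starting at ψ = 0.5:
  ψ = 0.500: g = -0.1530, g' = -0.802 → ψ = 0.309
  ψ = 0.309: g = 0.0005, g' = -0.842 → ψ = 0.310
Converged at ψ = 0.310.

ψ = 0.310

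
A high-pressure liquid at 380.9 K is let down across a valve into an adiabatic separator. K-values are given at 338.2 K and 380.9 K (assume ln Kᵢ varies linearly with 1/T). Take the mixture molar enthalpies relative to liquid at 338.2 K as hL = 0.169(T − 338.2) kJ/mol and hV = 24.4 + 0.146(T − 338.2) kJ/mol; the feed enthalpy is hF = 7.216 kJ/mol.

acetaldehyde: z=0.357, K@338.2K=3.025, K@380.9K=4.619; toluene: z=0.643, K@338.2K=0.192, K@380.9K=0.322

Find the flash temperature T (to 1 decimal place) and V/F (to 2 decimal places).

T = 351.6 K, V/F = 0.21

Adiabatic flash: solve Rachford–Rice at each trial T, then check hF = ψ·hV(T) + (1−ψ)·hL(T).
  T = 338.2 K: K = (3.025, 0.192), RR gives ψ = 0.124, H_out = 3.033 kJ/mol
  T = 380.9 K: K = (4.619, 0.322), RR gives ψ = 0.349, H_out = 15.386 kJ/mol
  T = 359.5 K: K = (3.783, 0.252), RR gives ψ = 0.246, H_out = 9.493 kJ/mol
  T = 348.9 K: K = (3.396, 0.221), RR gives ψ = 0.190, H_out = 6.399 kJ/mol
  T = 354.2 K: K = (3.588, 0.236), RR gives ψ = 0.219, H_out = 7.969 kJ/mol
  T = 351.5 K: K = (3.490, 0.229), RR gives ψ = 0.205, H_out = 7.175 kJ/mol
  T = 352.9 K: K = (3.540, 0.233), RR gives ψ = 0.212, H_out = 7.588 kJ/mol
Linear interpolation between T = 351.5 (H_out = 7.175) and T = 352.9 (H_out = 7.588) on hF = 7.216 gives T ≈ 351.6 K, at which ψ = 0.21.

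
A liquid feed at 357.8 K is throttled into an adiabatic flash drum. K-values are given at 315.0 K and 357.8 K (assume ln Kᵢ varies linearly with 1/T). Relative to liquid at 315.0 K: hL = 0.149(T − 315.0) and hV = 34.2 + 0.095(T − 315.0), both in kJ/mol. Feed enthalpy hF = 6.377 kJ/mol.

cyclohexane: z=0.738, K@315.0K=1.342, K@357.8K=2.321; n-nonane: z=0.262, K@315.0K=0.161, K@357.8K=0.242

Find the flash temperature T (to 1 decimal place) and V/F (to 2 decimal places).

Adiabatic flash: solve Rachford–Rice at each trial T, then check hF = ψ·hV(T) + (1−ψ)·hL(T).
  T = 315.0 K: K = (1.342, 0.161), RR gives ψ = 0.114, H_out = 3.883 kJ/mol
  T = 357.8 K: K = (2.321, 0.242), RR gives ψ = 0.775, H_out = 31.100 kJ/mol
  T = 336.4 K: K = (1.796, 0.200), RR gives ψ = 0.593, H_out = 22.793 kJ/mol
  T = 325.7 K: K = (1.560, 0.180), RR gives ψ = 0.432, H_out = 16.123 kJ/mol
  T = 320.4 K: K = (1.450, 0.171), RR gives ψ = 0.307, H_out = 11.217 kJ/mol
  T = 317.7 K: K = (1.395, 0.166), RR gives ψ = 0.222, H_out = 7.954 kJ/mol
  T = 316.4 K: K = (1.369, 0.163), RR gives ψ = 0.173, H_out = 6.115 kJ/mol
Linear interpolation between T = 316.4 (H_out = 6.115) and T = 317.7 (H_out = 7.954) on hF = 6.377 gives T ≈ 316.6 K, at which ψ = 0.18.

T = 316.6 K, V/F = 0.18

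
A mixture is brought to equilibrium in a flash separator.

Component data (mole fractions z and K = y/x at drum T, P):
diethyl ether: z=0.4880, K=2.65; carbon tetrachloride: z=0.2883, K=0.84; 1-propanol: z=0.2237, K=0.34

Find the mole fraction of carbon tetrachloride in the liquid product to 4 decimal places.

Newton–Raphson from β = 0.5:
  β = 0.5000: g = 0.17071, g' = -0.6247 → β = 0.7733
  β = 0.7733: g = -0.00037, g' = -0.6725 → β = 0.7727
Converged at β = 0.7727.
Compositions from xᵢ = zᵢ/(1+β(Kᵢ−1)), yᵢ = Kᵢxᵢ:
  diethyl ether: x = 0.2145, y = 0.5684
  carbon tetrachloride: x = 0.3290, y = 0.2763
  1-propanol: x = 0.4565, y = 0.1552

x_carbon tetrachloride = 0.3290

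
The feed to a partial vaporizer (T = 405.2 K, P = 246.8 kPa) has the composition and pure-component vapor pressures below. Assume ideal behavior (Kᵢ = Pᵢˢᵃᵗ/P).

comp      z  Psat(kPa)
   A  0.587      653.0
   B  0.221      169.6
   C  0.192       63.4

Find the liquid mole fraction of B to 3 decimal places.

x_B = 0.291

Raoult's law: Kᵢ = Pᵢˢᵃᵗ/P = Pᵢˢᵃᵗ/246.8.
  K_A = 653.0/246.8 = 2.64587, K_B = 169.6/246.8 = 0.68720, K_C = 63.4/246.8 = 0.25689
Rachford–Rice: g(ψ) = Σ zᵢ(Kᵢ−1)/(1+ψ(Kᵢ−1)) = 0.
Check two-phase: ΣzᵢKᵢ = 1.754 > 1 and Σzᵢ/Kᵢ = 1.291 > 1, so g(0) = 0.754 > 0 and g(1) = -0.291 < 0.
Iterate (Newton) starting at ψ = 0.47:
  ψ = 0.470: g = 0.2444, g' = -0.786 → ψ = 0.781
  ψ = 0.781: g = -0.0089, g' = -0.945 → ψ = 0.772
Converged at ψ = 0.772.
Compositions from xᵢ = zᵢ/(1+ψ(Kᵢ−1)), yᵢ = Kᵢxᵢ:
  A: x = 0.259, y = 0.684
  B: x = 0.291, y = 0.200
  C: x = 0.450, y = 0.116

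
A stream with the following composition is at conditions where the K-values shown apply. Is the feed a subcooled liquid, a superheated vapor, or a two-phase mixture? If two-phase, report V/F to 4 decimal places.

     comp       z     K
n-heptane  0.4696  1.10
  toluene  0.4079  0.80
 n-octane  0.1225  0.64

subcooled liquid

ΣzᵢKᵢ = 0.9213; Σzᵢ/Kᵢ = 1.1282.
Since ΣzᵢKᵢ < 1 the mixture is below its bubble point — single liquid phase.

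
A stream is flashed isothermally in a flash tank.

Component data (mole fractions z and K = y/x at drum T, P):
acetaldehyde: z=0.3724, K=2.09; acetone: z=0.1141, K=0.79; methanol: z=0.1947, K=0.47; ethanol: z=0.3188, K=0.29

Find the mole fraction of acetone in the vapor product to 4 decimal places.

y_acetone = 0.0917

Material balance + equilibrium reduce to Σ zᵢ(Kᵢ−1)/(1+V/F(Kᵢ−1)) = 0.
Feasibility: ΣzᵢKᵢ = 1.0524, Σzᵢ/Kᵢ = 1.8362 — both > 1, two phases present.
Iterate (Newton) starting at V/F = 0.5:
  V/F = 0.5000: g = -0.25537, g' = -0.6792 → V/F = 0.1240
  V/F = 0.1240: g = -0.02567, g' = -0.6046 → V/F = 0.0815
  V/F = 0.0815: g = 0.00029, g' = -0.6192 → V/F = 0.0820
Converged at V/F = 0.0820.
Compositions from xᵢ = zᵢ/(1+V/F(Kᵢ−1)), yᵢ = Kᵢxᵢ:
  acetaldehyde: x = 0.3418, y = 0.7144
  acetone: x = 0.1161, y = 0.0917
  methanol: x = 0.2035, y = 0.0957
  ethanol: x = 0.3385, y = 0.0982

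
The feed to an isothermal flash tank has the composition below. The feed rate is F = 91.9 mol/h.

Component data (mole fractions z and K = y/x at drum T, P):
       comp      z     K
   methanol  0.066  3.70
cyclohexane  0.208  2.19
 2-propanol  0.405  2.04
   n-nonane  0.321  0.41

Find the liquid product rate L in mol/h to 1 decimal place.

Material balance + equilibrium reduce to Σ zᵢ(Kᵢ−1)/(1+ψ(Kᵢ−1)) = 0.
Feasibility: ΣzᵢKᵢ = 1.658, Σzᵢ/Kᵢ = 1.094 — both > 1, two phases present.
Iterate (Newton) starting at ψ = 0.66:
  ψ = 0.660: g = 0.1423, g' = -0.608 → ψ = 0.894
  ψ = 0.894: g = -0.0103, g' = -0.728 → ψ = 0.880
Converged at ψ = 0.880.
Then V = ψ·F = 0.8796·91.9 = 80.8 mol/h and L = F − V = 11.1 mol/h.

L = 11.1 mol/h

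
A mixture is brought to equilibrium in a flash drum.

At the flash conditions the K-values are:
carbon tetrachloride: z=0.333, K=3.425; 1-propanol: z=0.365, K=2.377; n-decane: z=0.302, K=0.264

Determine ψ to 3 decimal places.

ψ = 0.780

Let ψ = V/F and solve Σ zᵢ(Kᵢ−1)/(1+ψ(Kᵢ−1)) = 0.
Check two-phase: ΣzᵢKᵢ = 2.088 > 1 and Σzᵢ/Kᵢ = 1.395 > 1, so g(0) = 1.088 > 0 and g(1) = -0.395 < 0.
Iterate (Newton) starting at ψ = 0.42:
  ψ = 0.420: g = 0.3968, g' = -1.101 → ψ = 0.780
Converged at ψ = 0.780.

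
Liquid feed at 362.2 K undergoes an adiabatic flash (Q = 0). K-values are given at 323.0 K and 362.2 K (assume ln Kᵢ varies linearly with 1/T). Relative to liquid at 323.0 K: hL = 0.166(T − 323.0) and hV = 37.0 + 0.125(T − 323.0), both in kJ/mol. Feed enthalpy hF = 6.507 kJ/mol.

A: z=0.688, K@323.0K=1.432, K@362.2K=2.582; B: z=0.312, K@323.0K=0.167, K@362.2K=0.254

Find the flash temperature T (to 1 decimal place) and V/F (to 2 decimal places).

Adiabatic flash: solve Rachford–Rice at each trial T, then check hF = ψ·hV(T) + (1−ψ)·hL(T).
  T = 323.0 K: K = (1.432, 0.167), RR gives ψ = 0.104, H_out = 3.837 kJ/mol
  T = 362.2 K: K = (2.582, 0.254), RR gives ψ = 0.725, H_out = 32.168 kJ/mol
  T = 342.6 K: K = (1.956, 0.208), RR gives ψ = 0.543, H_out = 22.896 kJ/mol
  T = 332.8 K: K = (1.681, 0.187), RR gives ψ = 0.388, H_out = 15.841 kJ/mol
  T = 327.9 K: K = (1.553, 0.177), RR gives ψ = 0.272, H_out = 10.829 kJ/mol
  T = 325.4 K: K = (1.491, 0.172), RR gives ψ = 0.195, H_out = 7.592 kJ/mol
Linear interpolation between T = 323.0 (H_out = 3.837) and T = 325.4 (H_out = 7.592) on hF = 6.507 gives T ≈ 324.7 K, at which ψ = 0.17.

T = 324.7 K, V/F = 0.17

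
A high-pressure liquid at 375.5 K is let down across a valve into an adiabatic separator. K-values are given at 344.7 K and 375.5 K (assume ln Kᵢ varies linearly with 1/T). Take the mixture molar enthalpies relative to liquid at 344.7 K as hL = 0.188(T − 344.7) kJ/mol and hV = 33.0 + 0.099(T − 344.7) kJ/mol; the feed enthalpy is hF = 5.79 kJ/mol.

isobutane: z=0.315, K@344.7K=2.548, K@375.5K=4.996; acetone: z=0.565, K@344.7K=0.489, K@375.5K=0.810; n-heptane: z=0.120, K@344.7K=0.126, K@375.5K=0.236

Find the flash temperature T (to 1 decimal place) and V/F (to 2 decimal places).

T = 347.2 K, V/F = 0.16

Adiabatic flash: solve Rachford–Rice at each trial T, then check hF = ψ·hV(T) + (1−ψ)·hL(T).
  T = 344.7 K: K = (2.548, 0.489, 0.126), RR gives ψ = 0.104, H_out = 3.421 kJ/mol
  T = 375.5 K: K = (4.996, 0.810, 0.236), RR gives ψ = 0.715, H_out = 27.428 kJ/mol
  T = 360.1 K: K = (3.620, 0.636, 0.175), RR gives ψ = 0.418, H_out = 16.128 kJ/mol
  T = 352.4 K: K = (3.049, 0.559, 0.149), RR gives ψ = 0.270, H_out = 10.185 kJ/mol
  T = 348.5 K: K = (2.787, 0.523, 0.137), RR gives ψ = 0.190, H_out = 6.915 kJ/mol
  T = 346.6 K: K = (2.665, 0.506, 0.131), RR gives ψ = 0.148, H_out = 5.215 kJ/mol
Linear interpolation between T = 346.6 (H_out = 5.215) and T = 348.5 (H_out = 6.915) on hF = 5.79 gives T ≈ 347.2 K, at which ψ = 0.16.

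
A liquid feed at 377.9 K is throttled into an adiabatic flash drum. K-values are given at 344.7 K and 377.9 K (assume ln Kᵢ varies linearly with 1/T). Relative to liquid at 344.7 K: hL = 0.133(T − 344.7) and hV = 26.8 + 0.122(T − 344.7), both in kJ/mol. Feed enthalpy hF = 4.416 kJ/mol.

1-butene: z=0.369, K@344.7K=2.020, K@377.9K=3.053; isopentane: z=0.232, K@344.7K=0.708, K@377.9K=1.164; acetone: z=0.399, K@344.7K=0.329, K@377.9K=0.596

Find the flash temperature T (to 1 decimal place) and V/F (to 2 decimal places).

Adiabatic flash: solve Rachford–Rice at each trial T, then check hF = ψ·hV(T) + (1−ψ)·hL(T).
  T = 344.7 K: K = (2.020, 0.708, 0.329), RR gives ψ = 0.072, H_out = 1.935 kJ/mol
  T = 377.9 K: K = (3.053, 1.164, 0.596), RR gives ψ = 1.000, H_out = 30.850 kJ/mol
  T = 361.3 K: K = (2.507, 0.918, 0.449), RR gives ψ = 0.488, H_out = 15.192 kJ/mol
  T = 353.0 K: K = (2.256, 0.809, 0.386), RR gives ψ = 0.280, H_out = 8.583 kJ/mol
  T = 348.9 K: K = (2.138, 0.758, 0.357), RR gives ψ = 0.179, H_out = 5.351 kJ/mol
  T = 346.8 K: K = (2.078, 0.733, 0.343), RR gives ψ = 0.126, H_out = 3.663 kJ/mol
Linear interpolation between T = 346.8 (H_out = 3.663) and T = 348.9 (H_out = 5.351) on hF = 4.416 gives T ≈ 347.7 K, at which ψ = 0.15.

T = 347.7 K, V/F = 0.15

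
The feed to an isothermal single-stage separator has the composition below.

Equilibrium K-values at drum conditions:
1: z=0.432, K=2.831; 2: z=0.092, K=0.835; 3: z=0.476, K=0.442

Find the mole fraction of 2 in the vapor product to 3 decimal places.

Rachford–Rice: g(ψ) = Σ zᵢ(Kᵢ−1)/(1+ψ(Kᵢ−1)) = 0.
g(0) = ΣzᵢKᵢ − 1 = 0.510 and g(1) = 1 − Σzᵢ/Kᵢ = -0.340, so a root lies in (0, 1).
Iterate (Newton) starting at ψ = 0.5:
  ψ = 0.500: g = 0.0280, g' = -0.683 → ψ = 0.541
Converged at ψ = 0.541.
Compositions from xᵢ = zᵢ/(1+ψ(Kᵢ−1)), yᵢ = Kᵢxᵢ:
  1: x = 0.217, y = 0.614
  2: x = 0.101, y = 0.084
  3: x = 0.682, y = 0.301

y_2 = 0.084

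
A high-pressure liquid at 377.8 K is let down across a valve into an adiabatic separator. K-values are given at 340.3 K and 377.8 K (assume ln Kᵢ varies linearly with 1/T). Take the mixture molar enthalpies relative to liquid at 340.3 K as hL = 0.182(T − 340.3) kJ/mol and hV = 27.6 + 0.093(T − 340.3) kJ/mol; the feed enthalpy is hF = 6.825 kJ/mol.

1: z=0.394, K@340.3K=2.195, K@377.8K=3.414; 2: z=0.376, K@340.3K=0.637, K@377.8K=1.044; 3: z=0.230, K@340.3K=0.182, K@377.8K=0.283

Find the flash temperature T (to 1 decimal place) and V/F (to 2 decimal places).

Adiabatic flash: solve Rachford–Rice at each trial T, then check hF = ψ·hV(T) + (1−ψ)·hL(T).
  T = 340.3 K: K = (2.195, 0.637, 0.182), RR gives ψ = 0.212, H_out = 5.859 kJ/mol
  T = 377.8 K: K = (3.414, 1.044, 0.283), RR gives ψ = 0.747, H_out = 24.955 kJ/mol
  T = 359.1 K: K = (2.771, 0.827, 0.230), RR gives ψ = 0.515, H_out = 16.762 kJ/mol
  T = 349.7 K: K = (2.474, 0.728, 0.205), RR gives ψ = 0.375, H_out = 11.737 kJ/mol
  T = 345.0 K: K = (2.332, 0.682, 0.193), RR gives ψ = 0.297, H_out = 8.925 kJ/mol
  T = 342.6 K: K = (2.262, 0.659, 0.188), RR gives ψ = 0.255, H_out = 7.395 kJ/mol
Linear interpolation between T = 340.3 (H_out = 5.859) and T = 342.6 (H_out = 7.395) on hF = 6.825 gives T ≈ 341.7 K, at which ψ = 0.24.

T = 341.7 K, V/F = 0.24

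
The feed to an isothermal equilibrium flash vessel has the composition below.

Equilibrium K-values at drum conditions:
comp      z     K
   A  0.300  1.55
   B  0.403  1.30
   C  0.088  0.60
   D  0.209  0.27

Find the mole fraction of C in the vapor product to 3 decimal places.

y_C = 0.062

Rachford–Rice: g(β) = Σ zᵢ(Kᵢ−1)/(1+β(Kᵢ−1)) = 0.
g(0) = ΣzᵢKᵢ − 1 = 0.098 and g(1) = 1 − Σzᵢ/Kᵢ = -0.424, so a root lies in (0, 1).
Newton–Raphson from β = 0.43:
  β = 0.430: g = -0.0244, g' = -0.345 → β = 0.359
  β = 0.359: g = -0.0010, g' = -0.317 → β = 0.356
Converged at β = 0.356.
Compositions from xᵢ = zᵢ/(1+β(Kᵢ−1)), yᵢ = Kᵢxᵢ:
  A: x = 0.251, y = 0.389
  B: x = 0.364, y = 0.473
  C: x = 0.103, y = 0.062
  D: x = 0.282, y = 0.076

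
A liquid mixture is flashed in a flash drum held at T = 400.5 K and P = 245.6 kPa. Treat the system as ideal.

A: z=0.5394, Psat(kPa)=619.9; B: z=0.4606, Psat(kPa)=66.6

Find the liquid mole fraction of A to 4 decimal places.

x_A = 0.3235

Raoult's law: Kᵢ = Pᵢˢᵃᵗ/P = Pᵢˢᵃᵗ/245.6.
  K_A = 619.9/245.6 = 2.524023, K_B = 66.6/245.6 = 0.271173
Material balance + equilibrium reduce to Σ zᵢ(Kᵢ−1)/(1+ψ(Kᵢ−1)) = 0.
g(0) = ΣzᵢKᵢ − 1 = 0.4864 and g(1) = 1 − Σzᵢ/Kᵢ = -0.9123, so a root lies in (0, 1).
Iterate (Newton) starting at ψ = 0.5:
  ψ = 0.5000: g = -0.06163, g' = -1.0092 → ψ = 0.4389
  ψ = 0.4389: g = -0.00105, g' = -0.9788 → ψ = 0.4379
Converged at ψ = 0.4379.
Compositions from xᵢ = zᵢ/(1+ψ(Kᵢ−1)), yᵢ = Kᵢxᵢ:
  A: x = 0.3235, y = 0.8166
  B: x = 0.6765, y = 0.1834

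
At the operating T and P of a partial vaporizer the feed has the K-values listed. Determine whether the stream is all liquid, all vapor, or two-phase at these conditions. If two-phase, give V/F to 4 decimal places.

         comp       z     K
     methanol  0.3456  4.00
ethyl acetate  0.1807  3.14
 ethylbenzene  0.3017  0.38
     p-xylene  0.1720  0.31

ΣzᵢKᵢ = 2.1178; Σzᵢ/Kᵢ = 1.4927.
Both exceed 1, so a two-phase solution exists.
Newton iteration, ψ⁰ = 0.5:
  ψ = 0.5000: g = 0.14925, g' = -1.1253 → ψ = 0.6326
  ψ = 0.6326: g = 0.00367, g' = -1.0916 → ψ = 0.6360
Converged at ψ = 0.6360.

two-phase, V/F = 0.6360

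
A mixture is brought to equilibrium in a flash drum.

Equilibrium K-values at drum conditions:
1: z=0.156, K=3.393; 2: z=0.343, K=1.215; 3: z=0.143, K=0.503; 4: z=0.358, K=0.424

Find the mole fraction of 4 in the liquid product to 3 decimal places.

Material balance + equilibrium reduce to Σ zᵢ(Kᵢ−1)/(1+ψ(Kᵢ−1)) = 0.
Feasibility: ΣzᵢKᵢ = 1.170, Σzᵢ/Kᵢ = 1.457 — both > 1, two phases present.
Newton iteration, ψ⁰ = 0.5:
  ψ = 0.500: g = -0.1476, g' = -0.495 → ψ = 0.202
  ψ = 0.202: g = 0.0102, g' = -0.617 → ψ = 0.218
Converged at ψ = 0.218.
Compositions from xᵢ = zᵢ/(1+ψ(Kᵢ−1)), yᵢ = Kᵢxᵢ:
  1: x = 0.102, y = 0.348
  2: x = 0.328, y = 0.398
  3: x = 0.160, y = 0.081
  4: x = 0.410, y = 0.174

x_4 = 0.410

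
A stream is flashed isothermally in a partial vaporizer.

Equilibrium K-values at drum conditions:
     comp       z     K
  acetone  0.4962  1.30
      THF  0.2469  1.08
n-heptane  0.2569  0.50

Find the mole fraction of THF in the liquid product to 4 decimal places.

Material balance + equilibrium reduce to Σ zᵢ(Kᵢ−1)/(1+V/F(Kᵢ−1)) = 0.
Check two-phase: ΣzᵢKᵢ = 1.0402 > 1 and Σzᵢ/Kᵢ = 1.1241 > 1, so g(0) = 0.0402 > 0 and g(1) = -0.1241 < 0.
Newton iteration, V/F⁰ = 0.5:
  V/F = 0.5000: g = -0.02283, g' = -0.1494 → V/F = 0.3472
  V/F = 0.3472: g = -0.00140, g' = -0.1322 → V/F = 0.3366
Converged at V/F = 0.3366.
Compositions from xᵢ = zᵢ/(1+V/F(Kᵢ−1)), yᵢ = Kᵢxᵢ:
  acetone: x = 0.4507, y = 0.5859
  THF: x = 0.2404, y = 0.2597
  n-heptane: x = 0.3089, y = 0.1544

x_THF = 0.2404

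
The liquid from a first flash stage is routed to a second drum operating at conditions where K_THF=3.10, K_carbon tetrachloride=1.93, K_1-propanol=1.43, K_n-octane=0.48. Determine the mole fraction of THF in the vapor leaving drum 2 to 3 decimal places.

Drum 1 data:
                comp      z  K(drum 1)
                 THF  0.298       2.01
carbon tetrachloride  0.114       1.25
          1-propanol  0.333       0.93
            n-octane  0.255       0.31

y_THF (drum 2) = 0.240

Drum 1:
Rachford–Rice: g(ψ₁) = Σ zᵢ(Kᵢ−1)/(1+ψ₁(Kᵢ−1)) = 0.
Check two-phase: ΣzᵢKᵢ = 1.130 > 1 and Σzᵢ/Kᵢ = 1.420 > 1, so g(0) = 0.130 > 0 and g(1) = -0.420 < 0.
Newton iteration, ψ₁⁰ = 0.5:
  ψ₁ = 0.500: g = -0.0675, g' = -0.425 → ψ₁ = 0.341
  ψ₁ = 0.341: g = -0.0039, g' = -0.384 → ψ₁ = 0.331
Converged at ψ₁ = 0.331.
Drum-1 compositions:
  THF: x = 0.223, y = 0.449
  carbon tetrachloride: x = 0.105, y = 0.132
  1-propanol: x = 0.341, y = 0.317
  n-octane: x = 0.330, y = 0.102
Drum-2 feed = drum-1 liquid: z₂ = (0.2233, 0.1053, 0.3409, 0.3305).
Drum 2:
Rachford–Rice: g(ψ₂) = Σ zᵢ(Kᵢ−1)/(1+ψ₂(Kᵢ−1)) = 0.
Check two-phase: ΣzᵢKᵢ = 1.542 > 1 and Σzᵢ/Kᵢ = 1.053 > 1, so g(0) = 0.542 > 0 and g(1) = -0.053 < 0.
Newton iteration, ψ₂⁰ = 0.5:
  ψ₂ = 0.500: g = 0.1840, g' = -0.483 → ψ₂ = 0.881
  ψ₂ = 0.881: g = 0.0074, g' = -0.486 → ψ₂ = 0.897
  ψ₂ = 0.897: g = -0.0000, g' = -0.492 → ψ₂ = 0.896
Converged at ψ₂ = 0.896.
  THF: x = 0.077, y = 0.240
  carbon tetrachloride: x = 0.057, y = 0.111
  1-propanol: x = 0.246, y = 0.352
  n-octane: x = 0.619, y = 0.297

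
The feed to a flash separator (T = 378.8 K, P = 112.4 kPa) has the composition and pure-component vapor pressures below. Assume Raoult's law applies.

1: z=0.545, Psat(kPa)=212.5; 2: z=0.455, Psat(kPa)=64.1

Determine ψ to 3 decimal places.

Raoult's law: Kᵢ = Pᵢˢᵃᵗ/P = Pᵢˢᵃᵗ/112.4.
  K_1 = 212.5/112.4 = 1.89057, K_2 = 64.1/112.4 = 0.57028
Rachford–Rice: g(ψ) = Σ zᵢ(Kᵢ−1)/(1+ψ(Kᵢ−1)) = 0.
Feasibility: ΣzᵢKᵢ = 1.290, Σzᵢ/Kᵢ = 1.086 — both > 1, two phases present.
Newton–Raphson from ψ = 0.55:
  ψ = 0.550: g = 0.0698, g' = -0.339 → ψ = 0.756
  ψ = 0.756: g = 0.0005, g' = -0.339 → ψ = 0.757
Converged at ψ = 0.757.

ψ = 0.757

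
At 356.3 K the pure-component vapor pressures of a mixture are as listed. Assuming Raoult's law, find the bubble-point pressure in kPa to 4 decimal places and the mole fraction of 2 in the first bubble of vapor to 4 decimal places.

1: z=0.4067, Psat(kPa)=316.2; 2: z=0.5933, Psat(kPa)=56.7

At the bubble point ψ → 0, so ΣzᵢKᵢ = 1 with Kᵢ = Pᵢˢᵃᵗ/P ⇒ P = ΣzᵢPᵢˢᵃᵗ.
P = 0.4067·316.2 + 0.5933·56.7 = 162.2387 kPa
yᵢ = zᵢPᵢˢᵃᵗ/P ⇒ y_2 = 0.5933·56.7/162.2387 = 0.2073

Pbub = 162.2387 kPa, y_2 = 0.2073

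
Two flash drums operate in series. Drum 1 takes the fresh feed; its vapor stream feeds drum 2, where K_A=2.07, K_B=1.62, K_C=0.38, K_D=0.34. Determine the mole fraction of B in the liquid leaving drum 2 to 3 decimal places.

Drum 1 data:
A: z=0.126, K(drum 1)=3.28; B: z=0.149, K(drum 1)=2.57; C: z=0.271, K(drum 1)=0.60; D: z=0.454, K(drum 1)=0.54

Drum 1:
Newton–Raphson from ψ₁ = 0.68:
  ψ₁ = 0.680: g = -0.2270, g' = -0.472 → ψ₁ = 0.199
  ψ₁ = 0.199: g = 0.0283, g' = -0.691 → ψ₁ = 0.240
  ψ₁ = 0.240: g = 0.0010, g' = -0.642 → ψ₁ = 0.241
Converged at ψ₁ = 0.241.
Drum-1 compositions:
  A: x = 0.081, y = 0.267
  B: x = 0.108, y = 0.278
  C: x = 0.300, y = 0.180
  D: x = 0.511, y = 0.276
Drum-2 feed = drum-1 vapor: z₂ = (0.2666, 0.2777, 0.1800, 0.2758).
Drum 2:
Newton–Raphson from ψ₂ = 0.5:
  ψ₂ = 0.500: g = -0.1162, g' = -0.605 → ψ₂ = 0.308
  ψ₂ = 0.308: g = -0.0072, g' = -0.543 → ψ₂ = 0.295
Converged at ψ₂ = 0.295.
  A: x = 0.203, y = 0.420
  B: x = 0.235, y = 0.380
  C: x = 0.220, y = 0.084
  D: x = 0.342, y = 0.116

x_B (drum 2) = 0.235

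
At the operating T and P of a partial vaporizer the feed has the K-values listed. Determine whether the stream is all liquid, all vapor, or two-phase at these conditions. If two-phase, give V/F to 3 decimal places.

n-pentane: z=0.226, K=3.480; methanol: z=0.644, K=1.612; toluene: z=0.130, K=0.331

ΣzᵢKᵢ = 1.868; Σzᵢ/Kᵢ = 0.857.
Since Σzᵢ/Kᵢ < 1 the mixture is above its dew point — single vapor phase.

all vapor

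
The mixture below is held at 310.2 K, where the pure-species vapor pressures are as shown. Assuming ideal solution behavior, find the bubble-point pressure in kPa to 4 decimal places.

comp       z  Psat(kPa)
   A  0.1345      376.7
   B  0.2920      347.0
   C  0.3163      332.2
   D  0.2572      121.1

Pbub = 288.2119 kPa

At the bubble point ψ → 0, so ΣzᵢKᵢ = 1 with Kᵢ = Pᵢˢᵃᵗ/P ⇒ P = ΣzᵢPᵢˢᵃᵗ.
P = 0.1345·376.7 + 0.2920·347.0 + 0.3163·332.2 + 0.2572·121.1 = 288.2119 kPa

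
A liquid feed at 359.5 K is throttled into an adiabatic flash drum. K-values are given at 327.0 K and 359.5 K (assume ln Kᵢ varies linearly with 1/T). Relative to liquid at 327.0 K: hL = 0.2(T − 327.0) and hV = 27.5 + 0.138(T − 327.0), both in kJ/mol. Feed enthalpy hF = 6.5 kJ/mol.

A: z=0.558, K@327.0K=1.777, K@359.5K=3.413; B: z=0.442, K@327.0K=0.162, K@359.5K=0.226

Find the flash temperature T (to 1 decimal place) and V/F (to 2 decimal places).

Adiabatic flash: solve Rachford–Rice at each trial T, then check hF = ψ·hV(T) + (1−ψ)·hL(T).
  T = 327.0 K: K = (1.777, 0.162), RR gives ψ = 0.097, H_out = 2.668 kJ/mol
  T = 359.5 K: K = (3.413, 0.226), RR gives ψ = 0.538, H_out = 20.205 kJ/mol
  T = 343.2 K: K = (2.499, 0.193), RR gives ψ = 0.396, H_out = 13.740 kJ/mol
  T = 335.1 K: K = (2.116, 0.177), RR gives ψ = 0.282, H_out = 9.232 kJ/mol
  T = 331.1 K: K = (1.943, 0.170), RR gives ψ = 0.203, H_out = 6.359 kJ/mol
  T = 333.1 K: K = (2.028, 0.173), RR gives ψ = 0.245, H_out = 7.867 kJ/mol
Linear interpolation between T = 331.1 (H_out = 6.359) and T = 333.1 (H_out = 7.867) on hF = 6.5 gives T ≈ 331.3 K, at which ψ = 0.21.

T = 331.3 K, V/F = 0.21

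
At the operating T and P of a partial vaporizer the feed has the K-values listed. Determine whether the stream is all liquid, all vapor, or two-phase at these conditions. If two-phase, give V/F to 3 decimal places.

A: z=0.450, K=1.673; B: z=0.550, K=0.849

all vapor

ΣzᵢKᵢ = 1.220; Σzᵢ/Kᵢ = 0.917.
Since Σzᵢ/Kᵢ < 1 the mixture is above its dew point — single vapor phase.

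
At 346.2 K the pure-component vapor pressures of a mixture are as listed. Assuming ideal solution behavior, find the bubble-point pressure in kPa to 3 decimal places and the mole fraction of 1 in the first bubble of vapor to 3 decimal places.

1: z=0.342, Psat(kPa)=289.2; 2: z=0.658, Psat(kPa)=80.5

Pbub = 151.875 kPa, y_1 = 0.651

At the bubble point ψ → 0, so ΣzᵢKᵢ = 1 with Kᵢ = Pᵢˢᵃᵗ/P ⇒ P = ΣzᵢPᵢˢᵃᵗ.
P = 0.342·289.2 + 0.658·80.5 = 151.875 kPa
yᵢ = zᵢPᵢˢᵃᵗ/P ⇒ y_1 = 0.342·289.2/151.875 = 0.651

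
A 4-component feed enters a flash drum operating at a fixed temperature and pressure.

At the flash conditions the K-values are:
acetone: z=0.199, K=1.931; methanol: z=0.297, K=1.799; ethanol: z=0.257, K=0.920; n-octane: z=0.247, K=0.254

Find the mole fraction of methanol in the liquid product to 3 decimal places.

x_methanol = 0.217

Material balance + equilibrium reduce to Σ zᵢ(Kᵢ−1)/(1+ψ(Kᵢ−1)) = 0.
Feasibility: ΣzᵢKᵢ = 1.218, Σzᵢ/Kᵢ = 1.520 — both > 1, two phases present.
Newton–Raphson from ψ = 0.42:
  ψ = 0.420: g = 0.0213, g' = -0.489 → ψ = 0.463
Converged at ψ = 0.463.
Compositions from xᵢ = zᵢ/(1+ψ(Kᵢ−1)), yᵢ = Kᵢxᵢ:
  acetone: x = 0.139, y = 0.269
  methanol: x = 0.217, y = 0.390
  ethanol: x = 0.267, y = 0.246
  n-octane: x = 0.377, y = 0.096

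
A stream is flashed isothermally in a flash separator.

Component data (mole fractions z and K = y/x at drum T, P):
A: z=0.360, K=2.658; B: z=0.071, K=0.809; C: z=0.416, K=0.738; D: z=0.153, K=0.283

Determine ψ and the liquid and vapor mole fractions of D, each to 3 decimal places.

ψ = 0.528, x_D = 0.246, y_D = 0.070

Material balance + equilibrium reduce to Σ zᵢ(Kᵢ−1)/(1+ψ(Kᵢ−1)) = 0.
g(0) = ΣzᵢKᵢ − 1 = 0.365 and g(1) = 1 − Σzᵢ/Kᵢ = -0.328, so a root lies in (0, 1).
Iterate (Newton) starting at ψ = 0.5:
  ψ = 0.500: g = 0.0149, g' = -0.528 → ψ = 0.528
Converged at ψ = 0.528.
Compositions from xᵢ = zᵢ/(1+ψ(Kᵢ−1)), yᵢ = Kᵢxᵢ:
  A: x = 0.192, y = 0.510
  B: x = 0.079, y = 0.064
  C: x = 0.483, y = 0.356
  D: x = 0.246, y = 0.070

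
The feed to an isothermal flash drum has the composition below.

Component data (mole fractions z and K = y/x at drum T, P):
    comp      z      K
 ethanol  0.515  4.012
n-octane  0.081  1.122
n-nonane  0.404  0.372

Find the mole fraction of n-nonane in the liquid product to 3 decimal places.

x_n-nonane = 0.769

Material balance + equilibrium reduce to Σ zᵢ(Kᵢ−1)/(1+ψ(Kᵢ−1)) = 0.
Feasibility: ΣzᵢKᵢ = 2.307, Σzᵢ/Kᵢ = 1.287 — both > 1, two phases present.
Newton iteration, ψ⁰ = 0.5:
  ψ = 0.500: g = 0.2585, g' = -1.084 → ψ = 0.739
  ψ = 0.739: g = 0.0170, g' = -1.005 → ψ = 0.755
Converged at ψ = 0.755.
Compositions from xᵢ = zᵢ/(1+ψ(Kᵢ−1)), yᵢ = Kᵢxᵢ:
  ethanol: x = 0.157, y = 0.631
  n-octane: x = 0.074, y = 0.083
  n-nonane: x = 0.769, y = 0.286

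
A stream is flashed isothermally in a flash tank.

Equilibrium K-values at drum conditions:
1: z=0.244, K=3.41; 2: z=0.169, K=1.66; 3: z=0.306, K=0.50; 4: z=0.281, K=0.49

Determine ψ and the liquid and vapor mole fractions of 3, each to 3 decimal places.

Material balance + equilibrium reduce to Σ zᵢ(Kᵢ−1)/(1+ψ(Kᵢ−1)) = 0.
Feasibility: ΣzᵢKᵢ = 1.403, Σzᵢ/Kᵢ = 1.359 — both > 1, two phases present.
Iterate (Newton) starting at ψ = 0.68:
  ψ = 0.680: g = -0.1514, g' = -0.586 → ψ = 0.421
  ψ = 0.421: g = 0.0026, g' = -0.635 → ψ = 0.426
Converged at ψ = 0.426.
Compositions from xᵢ = zᵢ/(1+ψ(Kᵢ−1)), yᵢ = Kᵢxᵢ:
  1: x = 0.120, y = 0.411
  2: x = 0.132, y = 0.219
  3: x = 0.389, y = 0.194
  4: x = 0.359, y = 0.176

ψ = 0.426, x_3 = 0.389, y_3 = 0.194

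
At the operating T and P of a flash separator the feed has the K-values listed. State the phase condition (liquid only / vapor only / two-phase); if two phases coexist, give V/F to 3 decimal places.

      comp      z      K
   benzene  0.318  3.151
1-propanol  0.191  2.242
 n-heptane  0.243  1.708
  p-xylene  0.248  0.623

ΣzᵢKᵢ = 2.000; Σzᵢ/Kᵢ = 0.726.
Since Σzᵢ/Kᵢ < 1 the mixture is above its dew point — single vapor phase.

vapor only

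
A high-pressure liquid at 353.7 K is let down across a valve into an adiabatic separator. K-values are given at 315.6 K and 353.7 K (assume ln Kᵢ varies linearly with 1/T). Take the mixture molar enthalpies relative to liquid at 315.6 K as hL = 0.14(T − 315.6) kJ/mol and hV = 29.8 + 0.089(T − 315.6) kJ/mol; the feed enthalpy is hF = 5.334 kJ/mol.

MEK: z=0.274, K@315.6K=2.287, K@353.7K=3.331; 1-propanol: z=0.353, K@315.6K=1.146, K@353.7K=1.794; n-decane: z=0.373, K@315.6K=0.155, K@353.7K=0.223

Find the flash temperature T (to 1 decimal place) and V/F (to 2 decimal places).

T = 318.1 K, V/F = 0.17

Adiabatic flash: solve Rachford–Rice at each trial T, then check hF = ψ·hV(T) + (1−ψ)·hL(T).
  T = 315.6 K: K = (2.287, 1.146, 0.155), RR gives ψ = 0.128, H_out = 3.812 kJ/mol
  T = 353.7 K: K = (3.331, 1.794, 0.223), RR gives ψ = 0.521, H_out = 19.841 kJ/mol
  T = 334.6 K: K = (2.788, 1.451, 0.188), RR gives ψ = 0.368, H_out = 13.271 kJ/mol
  T = 325.1 K: K = (2.533, 1.294, 0.171), RR gives ψ = 0.263, H_out = 9.051 kJ/mol
  T = 320.4 K: K = (2.410, 1.220, 0.163), RR gives ψ = 0.201, H_out = 6.610 kJ/mol
  T = 318.0 K: K = (2.348, 1.183, 0.159), RR gives ψ = 0.166, H_out = 5.253 kJ/mol
Linear interpolation between T = 318.0 (H_out = 5.253) and T = 320.4 (H_out = 6.610) on hF = 5.334 gives T ≈ 318.1 K, at which ψ = 0.17.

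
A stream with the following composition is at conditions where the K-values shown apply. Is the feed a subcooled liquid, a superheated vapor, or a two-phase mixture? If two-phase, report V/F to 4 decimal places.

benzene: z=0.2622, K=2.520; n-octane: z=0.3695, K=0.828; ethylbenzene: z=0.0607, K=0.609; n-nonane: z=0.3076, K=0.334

two-phase, V/F = 0.1610

ΣzᵢKᵢ = 1.1064; Σzᵢ/Kᵢ = 1.5709.
Both exceed 1, so a two-phase solution exists.
Material balance + equilibrium reduce to Σ zᵢ(Kᵢ−1)/(1+ψ(Kᵢ−1)) = 0.
Newton iteration, ψ⁰ = 0.61:
  ψ = 0.6100: g = -0.24041, g' = -0.5798 → ψ = 0.1953
  ψ = 0.1953: g = -0.01966, g' = -0.5630 → ψ = 0.1604
  ψ = 0.1604: g = 0.00036, g' = -0.5847 → ψ = 0.1610
Converged at ψ = 0.1610.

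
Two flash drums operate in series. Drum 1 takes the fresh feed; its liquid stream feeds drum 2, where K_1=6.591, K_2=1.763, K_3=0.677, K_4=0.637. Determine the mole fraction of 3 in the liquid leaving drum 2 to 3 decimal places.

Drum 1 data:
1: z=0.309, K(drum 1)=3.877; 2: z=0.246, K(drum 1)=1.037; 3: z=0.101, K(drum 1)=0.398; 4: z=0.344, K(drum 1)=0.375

Drum 1:
Material balance + equilibrium reduce to Σ zᵢ(Kᵢ−1)/(1+ψ₁(Kᵢ−1)) = 0.
g(0) = ΣzᵢKᵢ − 1 = 0.622 and g(1) = 1 − Σzᵢ/Kᵢ = -0.488, so a root lies in (0, 1).
Newton–Raphson from ψ₁ = 0.35:
  ψ₁ = 0.350: g = 0.0997, g' = -0.914 → ψ₁ = 0.459
  ψ₁ = 0.459: g = 0.0065, g' = -0.809 → ψ₁ = 0.467
Converged at ψ₁ = 0.467.
Drum-1 compositions:
  1: x = 0.132, y = 0.511
  2: x = 0.242, y = 0.251
  3: x = 0.141, y = 0.056
  4: x = 0.486, y = 0.182
Drum-2 feed = drum-1 liquid: z₂ = (0.1318, 0.2418, 0.1405, 0.4858).
Drum 2:
Let ψ₂ = V/F and solve Σ zᵢ(Kᵢ−1)/(1+ψ₂(Kᵢ−1)) = 0.
g(0) = ΣzᵢKᵢ − 1 = 0.700 and g(1) = 1 − Σzᵢ/Kᵢ = -0.127, so a root lies in (0, 1).
Iterate (Newton) starting at ψ₂ = 0.5:
  ψ₂ = 0.500: g = 0.0582, g' = -0.476 → ψ₂ = 0.622
  ψ₂ = 0.622: g = 0.0051, g' = -0.400 → ψ₂ = 0.635
Converged at ψ₂ = 0.635.
  1: x = 0.029, y = 0.191
  2: x = 0.163, y = 0.287
  3: x = 0.177, y = 0.120
  4: x = 0.631, y = 0.402

x_3 (drum 2) = 0.177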